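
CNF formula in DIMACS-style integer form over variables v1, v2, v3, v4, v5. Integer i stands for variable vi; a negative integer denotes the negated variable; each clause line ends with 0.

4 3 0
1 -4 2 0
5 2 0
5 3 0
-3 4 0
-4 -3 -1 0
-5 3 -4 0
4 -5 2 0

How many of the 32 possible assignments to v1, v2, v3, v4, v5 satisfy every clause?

The models are:
  v1=F v2=T v3=T v4=T v5=F
  v1=F v2=T v3=T v4=T v5=T
Count: 2.

2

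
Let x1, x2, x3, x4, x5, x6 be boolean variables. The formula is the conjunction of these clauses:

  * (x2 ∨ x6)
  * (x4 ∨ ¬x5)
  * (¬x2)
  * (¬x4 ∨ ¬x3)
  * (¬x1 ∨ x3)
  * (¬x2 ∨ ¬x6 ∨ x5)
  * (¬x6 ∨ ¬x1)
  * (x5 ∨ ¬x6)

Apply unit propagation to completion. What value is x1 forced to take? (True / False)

False

Unit clause (¬x2) sets x2 = False.
(x2 ∨ x6): since x2 = False, the clause reduces to (x6). x6 = True.
(¬x6 ∨ ¬x1): since x6 = True, the clause reduces to (¬x1). x1 = False.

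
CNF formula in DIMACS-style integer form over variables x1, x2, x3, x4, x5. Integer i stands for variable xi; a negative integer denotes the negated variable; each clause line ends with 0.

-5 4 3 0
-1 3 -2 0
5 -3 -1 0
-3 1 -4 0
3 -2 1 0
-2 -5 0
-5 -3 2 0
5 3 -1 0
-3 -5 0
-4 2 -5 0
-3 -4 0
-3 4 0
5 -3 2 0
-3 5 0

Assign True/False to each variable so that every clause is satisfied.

x1 = F, x2 = F, x3 = F, x4 = F, x5 = F

Set x1 = False and propagate.
For the remaining variables, x2 = False, x3 = False, x4 = False, x5 = False works.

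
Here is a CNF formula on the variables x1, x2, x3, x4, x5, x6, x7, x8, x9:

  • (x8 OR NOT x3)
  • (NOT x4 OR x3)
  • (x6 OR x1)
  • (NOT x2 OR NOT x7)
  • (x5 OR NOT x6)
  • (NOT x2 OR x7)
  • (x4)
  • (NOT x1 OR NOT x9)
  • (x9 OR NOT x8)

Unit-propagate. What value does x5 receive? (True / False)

(x4) is a unit clause: x4 = True.
In (NOT x4 OR x3), NOT x4 is now false; x3 must hold, so x3 = True.
In (x8 OR NOT x3), NOT x3 is now false; x8 must hold, so x8 = True.
From (NOT x8 OR x9) and x8 = True: x9 = True.
From (NOT x9 OR NOT x1) and x9 = True: x1 = False.
(x1 OR x6) with x1 = False leaves only x6, so x6 = True.
In (x5 OR NOT x6), NOT x6 is now false; x5 must hold, so x5 = True.

True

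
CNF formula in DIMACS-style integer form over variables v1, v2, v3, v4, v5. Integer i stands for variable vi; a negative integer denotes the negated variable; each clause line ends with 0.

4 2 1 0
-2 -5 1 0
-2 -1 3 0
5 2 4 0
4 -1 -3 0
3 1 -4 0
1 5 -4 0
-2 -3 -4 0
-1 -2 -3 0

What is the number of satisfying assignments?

Split on v1, then v2.
  v1=1, v2=1: a clause becomes empty — 0.
  v1=1, v2=0: 5 of the 8 assignments to (v3,v4,v5) work.
  v1=0, v2=1: remaining (v3,v4,v5) ∈ {(0,0,0); (1,0,0)} — 2.
  v1=0, v2=0: remaining (v3,v4,v5) ∈ {(1,1,1)} — 1.
Total: 0 + 5 + 2 + 1 = 8.

8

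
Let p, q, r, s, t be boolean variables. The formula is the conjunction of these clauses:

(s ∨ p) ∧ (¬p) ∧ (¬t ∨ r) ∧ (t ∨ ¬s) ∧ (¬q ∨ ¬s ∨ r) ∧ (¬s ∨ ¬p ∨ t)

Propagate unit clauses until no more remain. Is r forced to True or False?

True

(¬p) stands alone — p = False.
From (p ∨ s) and p = False: s = True.
From (¬s ∨ t) and s = True: t = True.
(¬t ∨ r) with t = True leaves only r, so r = True.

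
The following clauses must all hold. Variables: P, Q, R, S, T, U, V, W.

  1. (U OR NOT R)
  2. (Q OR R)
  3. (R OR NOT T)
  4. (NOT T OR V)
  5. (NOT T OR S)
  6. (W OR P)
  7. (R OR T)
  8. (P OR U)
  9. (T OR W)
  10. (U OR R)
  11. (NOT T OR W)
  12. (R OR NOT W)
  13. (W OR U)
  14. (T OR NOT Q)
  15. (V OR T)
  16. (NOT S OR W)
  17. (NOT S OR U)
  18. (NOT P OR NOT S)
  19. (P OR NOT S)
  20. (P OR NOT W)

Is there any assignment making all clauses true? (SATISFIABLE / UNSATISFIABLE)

SATISFIABLE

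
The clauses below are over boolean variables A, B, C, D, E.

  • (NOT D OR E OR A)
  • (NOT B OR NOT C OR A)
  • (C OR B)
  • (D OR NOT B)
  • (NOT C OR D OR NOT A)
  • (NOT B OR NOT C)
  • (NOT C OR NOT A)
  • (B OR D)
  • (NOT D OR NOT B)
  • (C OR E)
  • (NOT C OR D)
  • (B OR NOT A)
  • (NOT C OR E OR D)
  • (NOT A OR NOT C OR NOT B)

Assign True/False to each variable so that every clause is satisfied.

A=F, B=F, C=T, D=T, E=T

E occurs only positively in the remaining clauses — set E = True.
Try A = False.
Branch on B: take B = False.
  then C is forced to True.
  then D is forced to True.
Every clause has at least one true literal under this assignment.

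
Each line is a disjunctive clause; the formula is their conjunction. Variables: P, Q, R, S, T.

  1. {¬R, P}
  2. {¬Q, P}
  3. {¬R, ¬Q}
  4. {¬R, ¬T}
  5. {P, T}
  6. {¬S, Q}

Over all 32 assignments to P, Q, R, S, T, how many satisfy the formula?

The models are:
  P=F Q=F R=F S=F T=T
  P=T Q=F R=F S=F T=F
  P=T Q=F R=F S=F T=T
  P=T Q=F R=T S=F T=F
  P=T Q=T R=F S=F T=F
  P=T Q=T R=F S=F T=T
  P=T Q=T R=F S=T T=F
  P=T Q=T R=F S=T T=T
Count: 8.

8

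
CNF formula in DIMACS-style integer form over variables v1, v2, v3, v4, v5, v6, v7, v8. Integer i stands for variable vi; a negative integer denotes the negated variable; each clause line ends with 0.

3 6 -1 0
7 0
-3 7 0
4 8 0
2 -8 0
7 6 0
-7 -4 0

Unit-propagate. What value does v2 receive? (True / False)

Unit clause (v7) sets v7 = True.
From (NOT v7 OR NOT v4) and v7 = True: v4 = False.
From (v4 OR v8) and v4 = False: v8 = True.
From (NOT v8 OR v2) and v8 = True: v2 = True.

True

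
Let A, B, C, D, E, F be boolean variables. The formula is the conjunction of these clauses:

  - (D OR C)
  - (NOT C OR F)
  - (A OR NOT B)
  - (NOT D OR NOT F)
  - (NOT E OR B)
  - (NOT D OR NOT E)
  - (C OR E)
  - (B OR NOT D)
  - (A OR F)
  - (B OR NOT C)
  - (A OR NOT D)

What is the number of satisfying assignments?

2

The models are:
  A=1 B=1 C=1 D=0 E=0 F=1
  A=1 B=1 C=1 D=0 E=1 F=1
Count: 2.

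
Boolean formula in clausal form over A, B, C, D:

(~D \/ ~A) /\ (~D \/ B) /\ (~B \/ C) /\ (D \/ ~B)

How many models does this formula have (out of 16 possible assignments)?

5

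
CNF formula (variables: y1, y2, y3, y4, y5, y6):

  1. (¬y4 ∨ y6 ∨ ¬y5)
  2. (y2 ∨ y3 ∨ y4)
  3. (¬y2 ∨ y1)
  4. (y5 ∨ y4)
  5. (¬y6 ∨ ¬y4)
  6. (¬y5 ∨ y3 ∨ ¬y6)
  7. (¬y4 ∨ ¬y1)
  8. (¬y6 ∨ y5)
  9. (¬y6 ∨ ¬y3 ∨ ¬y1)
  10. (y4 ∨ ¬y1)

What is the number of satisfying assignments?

Satisfying assignments:
  y1=F y2=F y3=F y4=T y5=F y6=F
  y1=F y2=F y3=T y4=F y5=T y6=F
  y1=F y2=F y3=T y4=F y5=T y6=T
  y1=F y2=F y3=T y4=T y5=F y6=F
Count: 4.

4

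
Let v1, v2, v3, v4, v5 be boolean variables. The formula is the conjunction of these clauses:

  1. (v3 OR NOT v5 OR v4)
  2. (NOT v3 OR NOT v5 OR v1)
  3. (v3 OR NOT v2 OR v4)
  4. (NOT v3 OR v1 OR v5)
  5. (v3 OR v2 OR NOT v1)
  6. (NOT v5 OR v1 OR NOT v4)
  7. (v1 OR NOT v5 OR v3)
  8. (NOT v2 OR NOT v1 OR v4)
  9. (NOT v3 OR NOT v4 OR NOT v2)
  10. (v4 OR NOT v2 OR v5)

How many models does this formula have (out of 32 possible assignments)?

9

Split on v3, then v1.
  v3=1, v1=1: remaining (v2,v4,v5) ∈ {(0,0,0); (0,0,1); (0,1,0); (0,1,1)} — 4.
  v3=1, v1=0: a clause becomes empty — 0.
  v3=0, v1=1: remaining (v2,v4,v5) ∈ {(1,1,0); (1,1,1)} — 2.
  v3=0, v1=0: remaining (v2,v4,v5) ∈ {(0,0,0); (0,1,0); (1,1,0)} — 3.
Total: 4 + 0 + 2 + 3 = 9.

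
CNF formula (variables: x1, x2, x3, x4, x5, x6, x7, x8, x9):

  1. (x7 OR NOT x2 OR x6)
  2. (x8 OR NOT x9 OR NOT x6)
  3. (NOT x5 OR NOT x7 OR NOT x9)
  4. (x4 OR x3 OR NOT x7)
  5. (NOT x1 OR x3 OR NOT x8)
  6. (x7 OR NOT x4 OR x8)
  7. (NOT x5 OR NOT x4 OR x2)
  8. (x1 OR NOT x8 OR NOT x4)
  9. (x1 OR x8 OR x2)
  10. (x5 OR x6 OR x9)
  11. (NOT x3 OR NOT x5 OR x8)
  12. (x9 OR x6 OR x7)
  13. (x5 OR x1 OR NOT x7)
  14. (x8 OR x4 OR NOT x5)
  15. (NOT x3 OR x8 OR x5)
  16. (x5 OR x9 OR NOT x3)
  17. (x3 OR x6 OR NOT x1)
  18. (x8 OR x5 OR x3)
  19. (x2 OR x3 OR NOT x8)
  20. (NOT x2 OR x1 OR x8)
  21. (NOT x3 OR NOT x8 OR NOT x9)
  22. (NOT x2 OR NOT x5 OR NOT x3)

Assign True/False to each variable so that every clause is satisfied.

x1=F, x2=F, x3=T, x4=F, x5=T, x6=T, x7=T, x8=T, x9=F

Check each clause:
  1. (NOT x2 OR x6 OR x7) — x6 is true.
  2. (NOT x9 OR NOT x6 OR x8) — x8 is true.
  3. (NOT x5 OR NOT x7 OR NOT x9) — NOT x9 is true.
  4. (x3 OR x4 OR NOT x7) — x3 is true.
  5. (x3 OR NOT x8 OR NOT x1) — x3 is true.
  6. (NOT x4 OR x8 OR x7) — x8 is true.
  7. (x2 OR NOT x4 OR NOT x5) — NOT x4 is true.
  8. (NOT x8 OR x1 OR NOT x4) — NOT x4 is true.
  9. (x1 OR x8 OR x2) — x8 is true.
  10. (x5 OR x6 OR x9) — x5 is true.
  11. (NOT x5 OR x8 OR NOT x3) — x8 is true.
  12. (x7 OR x9 OR x6) — x6 is true.
  13. (x1 OR x5 OR NOT x7) — x5 is true.
  14. (x8 OR NOT x5 OR x4) — x8 is true.
  15. (x5 OR NOT x3 OR x8) — x8 is true.
  16. (x5 OR NOT x3 OR x9) — x5 is true.
  17. (NOT x1 OR x6 OR x3) — x3 is true.
  18. (x8 OR x3 OR x5) — x8 is true.
  19. (x2 OR NOT x8 OR x3) — x3 is true.
  20. (x1 OR NOT x2 OR x8) — x8 is true.
  21. (NOT x3 OR NOT x9 OR NOT x8) — NOT x9 is true.
  22. (NOT x2 OR NOT x5 OR NOT x3) — NOT x2 is true.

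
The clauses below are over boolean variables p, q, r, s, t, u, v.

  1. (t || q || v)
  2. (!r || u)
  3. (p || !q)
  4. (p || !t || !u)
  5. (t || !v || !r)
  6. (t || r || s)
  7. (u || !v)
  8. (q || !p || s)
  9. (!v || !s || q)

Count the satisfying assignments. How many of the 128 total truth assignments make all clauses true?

Split on q, then t.
  q=T, t=T: s free; 5 ways for (p,r,u,v) × 2^1 = 10.
  q=T, t=F: 5 of the 32 assignments to (p,r,s,u,v) work.
  q=F, t=T: 5 of the 32 assignments to (p,r,s,u,v) work.
  q=F, t=F: a clause becomes empty — 0.
Total: 10 + 5 + 5 + 0 = 20.

20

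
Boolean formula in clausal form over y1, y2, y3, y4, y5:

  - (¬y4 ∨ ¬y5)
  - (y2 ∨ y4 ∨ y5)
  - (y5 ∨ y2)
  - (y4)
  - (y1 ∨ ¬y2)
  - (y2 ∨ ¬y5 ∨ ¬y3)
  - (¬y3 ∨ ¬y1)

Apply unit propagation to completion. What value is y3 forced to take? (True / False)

(y4) is a unit clause: y4 = True.
From (¬y5 ∨ ¬y4) and y4 = True: y5 = False.
In (y2 ∨ y5), y5 is now false; y2 must hold, so y2 = True.
(y1 ∨ ¬y2) with y2 = True leaves only y1, so y1 = True.
From (¬y1 ∨ ¬y3) and y1 = True: y3 = False.

False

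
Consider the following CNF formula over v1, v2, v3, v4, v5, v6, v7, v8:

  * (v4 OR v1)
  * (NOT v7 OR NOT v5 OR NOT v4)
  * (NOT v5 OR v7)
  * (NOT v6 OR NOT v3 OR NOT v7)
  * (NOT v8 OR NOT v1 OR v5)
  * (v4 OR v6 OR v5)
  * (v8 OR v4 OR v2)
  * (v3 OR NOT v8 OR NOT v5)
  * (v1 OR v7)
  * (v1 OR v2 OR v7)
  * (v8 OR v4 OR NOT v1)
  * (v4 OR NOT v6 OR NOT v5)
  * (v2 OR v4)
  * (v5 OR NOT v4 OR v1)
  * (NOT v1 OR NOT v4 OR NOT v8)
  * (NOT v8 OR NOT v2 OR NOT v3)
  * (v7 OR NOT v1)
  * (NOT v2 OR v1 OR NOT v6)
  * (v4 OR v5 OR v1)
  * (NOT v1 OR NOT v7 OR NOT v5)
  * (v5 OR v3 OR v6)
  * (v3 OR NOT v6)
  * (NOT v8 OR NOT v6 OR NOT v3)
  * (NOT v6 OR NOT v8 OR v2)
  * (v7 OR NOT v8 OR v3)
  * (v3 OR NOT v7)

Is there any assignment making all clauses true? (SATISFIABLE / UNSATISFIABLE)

Try v1 = True.
  then v7 is forced to True.
  then v5 is forced to False.
  then v8 is forced to False.
  then v4 is forced to True.
  then v3 is forced to True.
  then v6 is forced to False.
v2 is now unconstrained; take v2 = False.
So v1 = T, v2 = F, v3 = T, v4 = T, v5 = F, v6 = F, v7 = T, v8 = F is a satisfying assignment.

SATISFIABLE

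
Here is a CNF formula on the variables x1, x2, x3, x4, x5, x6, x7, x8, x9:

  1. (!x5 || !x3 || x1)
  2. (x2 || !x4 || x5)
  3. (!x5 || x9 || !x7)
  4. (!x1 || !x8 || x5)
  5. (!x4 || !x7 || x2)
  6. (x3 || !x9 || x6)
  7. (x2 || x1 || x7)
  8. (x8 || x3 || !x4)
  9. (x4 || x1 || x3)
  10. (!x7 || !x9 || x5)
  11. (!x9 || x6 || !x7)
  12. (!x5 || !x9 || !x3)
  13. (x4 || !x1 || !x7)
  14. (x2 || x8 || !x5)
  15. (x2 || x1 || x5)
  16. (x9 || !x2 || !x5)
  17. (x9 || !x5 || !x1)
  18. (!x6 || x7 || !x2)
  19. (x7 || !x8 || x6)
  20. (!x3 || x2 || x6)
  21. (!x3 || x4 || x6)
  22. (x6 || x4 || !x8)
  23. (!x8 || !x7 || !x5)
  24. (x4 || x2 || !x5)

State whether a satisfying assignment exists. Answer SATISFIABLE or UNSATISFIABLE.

SATISFIABLE

Branch on x1: take x1 = True.
Try x2 = True.
Branch on x3: take x3 = True.
For the remaining variables, x4 = True, x5 = False, x6 = False, x7 = True, x8 = False, x9 = False works.
So x1=T, x2=T, x3=T, x4=T, x5=F, x6=F, x7=T, x8=F, x9=F is a satisfying assignment.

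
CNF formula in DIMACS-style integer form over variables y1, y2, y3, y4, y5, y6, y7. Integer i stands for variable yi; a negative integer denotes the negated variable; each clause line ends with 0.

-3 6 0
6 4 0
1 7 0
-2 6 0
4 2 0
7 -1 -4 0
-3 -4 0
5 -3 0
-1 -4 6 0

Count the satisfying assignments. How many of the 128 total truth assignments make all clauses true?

Split on y4, then y6.
  y4=T, y6=T: forces y3=F; y7=T; y1, y2, y5 free → 2^3 = 8.
  y4=T, y6=F: remaining (y1,y2,y3,y5,y7) ∈ {(F,F,F,F,T); (F,F,F,T,T)} — 2.
  y4=F, y6=T: 9 of the 32 assignments to (y1,y2,y3,y5,y7) work.
  y4=F, y6=F: a clause becomes empty — 0.
Total: 8 + 2 + 9 + 0 = 19.

19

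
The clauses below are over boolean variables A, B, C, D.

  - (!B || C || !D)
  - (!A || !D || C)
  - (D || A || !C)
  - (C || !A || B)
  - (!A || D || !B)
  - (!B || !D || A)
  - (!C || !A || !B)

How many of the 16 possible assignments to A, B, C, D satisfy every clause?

6

The models are:
  A=F B=F C=F D=F
  A=F B=F C=F D=T
  A=F B=F C=T D=T
  A=F B=T C=F D=F
  A=T B=F C=T D=F
  A=T B=F C=T D=T
That's 6 in total.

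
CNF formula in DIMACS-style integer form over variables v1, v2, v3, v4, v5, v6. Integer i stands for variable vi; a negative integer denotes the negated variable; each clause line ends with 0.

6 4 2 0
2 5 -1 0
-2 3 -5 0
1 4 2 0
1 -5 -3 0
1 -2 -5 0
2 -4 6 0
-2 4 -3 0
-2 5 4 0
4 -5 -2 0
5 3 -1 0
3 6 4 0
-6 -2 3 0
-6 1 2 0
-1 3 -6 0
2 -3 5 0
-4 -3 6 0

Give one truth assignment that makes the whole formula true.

v1 = True, v2 = True, v3 = True, v4 = True, v5 = False, v6 = True

Set v1 = True and propagate.
For the remaining variables, v2 = True, v3 = True, v4 = True, v5 = False, v6 = True works.
Every clause has at least one true literal under this assignment.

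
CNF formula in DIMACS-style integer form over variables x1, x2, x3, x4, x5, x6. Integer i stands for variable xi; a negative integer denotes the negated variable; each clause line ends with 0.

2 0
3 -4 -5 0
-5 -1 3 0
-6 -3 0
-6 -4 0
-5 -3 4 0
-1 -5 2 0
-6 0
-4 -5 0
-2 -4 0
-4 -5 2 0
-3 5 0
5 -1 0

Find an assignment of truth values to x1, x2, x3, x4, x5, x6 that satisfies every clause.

x1 = False, x2 = True, x3 = False, x4 = False, x5 = False, x6 = False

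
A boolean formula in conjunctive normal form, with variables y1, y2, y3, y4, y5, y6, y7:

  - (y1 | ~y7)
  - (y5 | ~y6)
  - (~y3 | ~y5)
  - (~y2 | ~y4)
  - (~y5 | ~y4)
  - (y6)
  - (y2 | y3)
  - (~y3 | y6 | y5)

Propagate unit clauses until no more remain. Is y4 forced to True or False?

(y6) stands alone — y6 = True.
(~y6 | y5) with y6 = True leaves only y5, so y5 = True.
From (~y3 | ~y5) and y5 = True: y3 = False.
(~y5 | ~y4) with y5 = True leaves only ~y4, so y4 = False.

False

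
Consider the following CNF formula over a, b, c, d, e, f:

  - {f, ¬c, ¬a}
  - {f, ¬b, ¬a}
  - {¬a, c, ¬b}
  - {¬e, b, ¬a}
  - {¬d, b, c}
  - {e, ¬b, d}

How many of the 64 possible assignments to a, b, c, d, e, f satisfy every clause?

31

Split on b, then a.
  b=1, a=1: remaining (c,d,e,f) ∈ {(1,0,1,1); (1,1,0,1); (1,1,1,1)} — 3.
  b=1, a=0: c, f free; 3 ways for (d,e) × 2^2 = 12.
  b=0, a=1: remaining (c,d,e,f) ∈ {(0,0,0,0); (0,0,0,1); (1,0,0,1); (1,1,0,1)} — 4.
  b=0, a=0: e, f free; 3 ways for (c,d) × 2^2 = 12.
Total: 3 + 12 + 4 + 12 = 31.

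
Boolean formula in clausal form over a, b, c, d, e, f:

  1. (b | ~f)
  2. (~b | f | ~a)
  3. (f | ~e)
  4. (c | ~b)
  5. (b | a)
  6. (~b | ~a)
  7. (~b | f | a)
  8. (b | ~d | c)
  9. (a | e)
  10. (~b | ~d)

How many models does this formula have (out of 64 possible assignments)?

Satisfying assignments:
  a=0 b=1 c=1 d=0 e=1 f=1
  a=1 b=0 c=0 d=0 e=0 f=0
  a=1 b=0 c=1 d=0 e=0 f=0
  a=1 b=0 c=1 d=1 e=0 f=0
Count: 4.

4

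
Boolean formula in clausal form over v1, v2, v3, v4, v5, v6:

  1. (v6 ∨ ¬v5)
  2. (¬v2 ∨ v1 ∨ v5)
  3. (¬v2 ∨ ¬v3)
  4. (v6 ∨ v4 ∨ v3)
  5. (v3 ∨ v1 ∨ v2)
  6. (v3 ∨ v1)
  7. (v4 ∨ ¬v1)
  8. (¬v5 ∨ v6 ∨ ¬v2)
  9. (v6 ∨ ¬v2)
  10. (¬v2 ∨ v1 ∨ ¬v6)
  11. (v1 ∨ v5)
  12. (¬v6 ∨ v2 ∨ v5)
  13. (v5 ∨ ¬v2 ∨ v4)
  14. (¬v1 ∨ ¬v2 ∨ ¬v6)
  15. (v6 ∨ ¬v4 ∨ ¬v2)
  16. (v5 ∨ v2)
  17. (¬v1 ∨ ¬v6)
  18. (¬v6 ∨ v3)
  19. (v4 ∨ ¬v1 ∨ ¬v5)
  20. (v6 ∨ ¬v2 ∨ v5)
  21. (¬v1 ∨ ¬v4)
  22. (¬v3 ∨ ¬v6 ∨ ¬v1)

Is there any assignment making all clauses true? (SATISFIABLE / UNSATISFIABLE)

SATISFIABLE

Try v1 = False.
  then v3 is forced to True.
  then v2 is forced to False.
  then v5 is forced to True.
  then v6 is forced to True.
v4 is now unconstrained; take v4 = False.
So v1=0  v2=0  v3=1  v4=0  v5=1  v6=1 is a satisfying assignment.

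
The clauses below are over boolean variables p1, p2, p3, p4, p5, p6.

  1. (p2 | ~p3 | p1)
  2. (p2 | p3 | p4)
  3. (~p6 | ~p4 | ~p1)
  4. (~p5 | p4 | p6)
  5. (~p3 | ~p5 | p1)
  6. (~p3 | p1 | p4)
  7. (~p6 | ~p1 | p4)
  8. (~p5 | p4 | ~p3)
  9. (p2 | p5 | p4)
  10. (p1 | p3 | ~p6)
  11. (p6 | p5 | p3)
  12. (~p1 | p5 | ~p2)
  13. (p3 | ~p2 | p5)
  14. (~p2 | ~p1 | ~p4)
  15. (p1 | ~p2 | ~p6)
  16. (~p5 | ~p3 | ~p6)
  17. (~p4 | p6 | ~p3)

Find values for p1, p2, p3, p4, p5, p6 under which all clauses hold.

p1=0, p2=0, p3=0, p4=1, p5=1, p6=0

Check each clause:
  1. (p2 | ~p3 | p1) — ~p3 is true.
  2. (p3 | p2 | p4) — p4 is true.
  3. (~p4 | ~p1 | ~p6) — ~p6 is true.
  4. (~p5 | p6 | p4) — p4 is true.
  5. (~p3 | p1 | ~p5) — ~p3 is true.
  6. (~p3 | p1 | p4) — p4 is true.
  7. (~p6 | ~p1 | p4) — ~p6 is true.
  8. (~p3 | p4 | ~p5) — p4 is true.
  9. (p2 | p4 | p5) — p4 is true.
  10. (~p6 | p1 | p3) — ~p6 is true.
  11. (p6 | p3 | p5) — p5 is true.
  12. (~p2 | ~p1 | p5) — p5 is true.
  13. (p3 | ~p2 | p5) — p5 is true.
  14. (~p4 | ~p1 | ~p2) — ~p2 is true.
  15. (p1 | ~p2 | ~p6) — ~p6 is true.
  16. (~p6 | ~p5 | ~p3) — ~p6 is true.
  17. (~p3 | p6 | ~p4) — ~p3 is true.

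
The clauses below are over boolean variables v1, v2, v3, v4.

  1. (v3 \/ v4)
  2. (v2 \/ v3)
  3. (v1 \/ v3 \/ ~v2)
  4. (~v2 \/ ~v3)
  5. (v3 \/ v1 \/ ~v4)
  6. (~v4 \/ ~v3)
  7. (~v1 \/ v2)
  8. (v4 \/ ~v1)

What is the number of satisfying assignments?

2

The models are:
  v1=F v2=F v3=T v4=F
  v1=T v2=T v3=F v4=T
That's 2 in total.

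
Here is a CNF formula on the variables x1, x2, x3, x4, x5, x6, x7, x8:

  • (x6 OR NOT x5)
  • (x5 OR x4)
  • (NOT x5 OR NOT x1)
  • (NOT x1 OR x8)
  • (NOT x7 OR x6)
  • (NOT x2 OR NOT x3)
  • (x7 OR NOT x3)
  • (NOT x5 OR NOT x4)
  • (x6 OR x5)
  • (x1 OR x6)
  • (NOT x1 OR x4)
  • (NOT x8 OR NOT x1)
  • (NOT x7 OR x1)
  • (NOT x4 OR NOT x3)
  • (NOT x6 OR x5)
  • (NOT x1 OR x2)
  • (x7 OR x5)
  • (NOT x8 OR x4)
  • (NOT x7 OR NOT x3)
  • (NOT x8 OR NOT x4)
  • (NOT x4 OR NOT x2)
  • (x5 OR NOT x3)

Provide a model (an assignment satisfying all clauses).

x1 = False, x2 = True, x3 = False, x4 = False, x5 = True, x6 = True, x7 = False, x8 = False

Pure literal: x3 appears only negated; assign x3 = False.
Try x1 = False.
  then x6 is forced to True.
  then x7 is forced to False.
  then x5 is forced to True.
  then x4 is forced to False.
  then x8 is forced to False.
x2 is now unconstrained; take x2 = True.
Every clause has at least one true literal under this assignment.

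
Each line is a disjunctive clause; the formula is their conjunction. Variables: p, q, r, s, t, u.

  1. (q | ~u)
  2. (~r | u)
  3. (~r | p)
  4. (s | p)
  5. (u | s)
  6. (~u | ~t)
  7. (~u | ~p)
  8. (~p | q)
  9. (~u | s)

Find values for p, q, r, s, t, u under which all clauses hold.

p=T  q=T  r=F  s=T  t=F  u=F

Check each clause:
  1. (~u | q) — q is true.
  2. (u | ~r) — ~r is true.
  3. (p | ~r) — p is true.
  4. (p | s) — p is true.
  5. (s | u) — s is true.
  6. (~t | ~u) — ~u is true.
  7. (~u | ~p) — ~u is true.
  8. (~p | q) — q is true.
  9. (s | ~u) — ~u is true.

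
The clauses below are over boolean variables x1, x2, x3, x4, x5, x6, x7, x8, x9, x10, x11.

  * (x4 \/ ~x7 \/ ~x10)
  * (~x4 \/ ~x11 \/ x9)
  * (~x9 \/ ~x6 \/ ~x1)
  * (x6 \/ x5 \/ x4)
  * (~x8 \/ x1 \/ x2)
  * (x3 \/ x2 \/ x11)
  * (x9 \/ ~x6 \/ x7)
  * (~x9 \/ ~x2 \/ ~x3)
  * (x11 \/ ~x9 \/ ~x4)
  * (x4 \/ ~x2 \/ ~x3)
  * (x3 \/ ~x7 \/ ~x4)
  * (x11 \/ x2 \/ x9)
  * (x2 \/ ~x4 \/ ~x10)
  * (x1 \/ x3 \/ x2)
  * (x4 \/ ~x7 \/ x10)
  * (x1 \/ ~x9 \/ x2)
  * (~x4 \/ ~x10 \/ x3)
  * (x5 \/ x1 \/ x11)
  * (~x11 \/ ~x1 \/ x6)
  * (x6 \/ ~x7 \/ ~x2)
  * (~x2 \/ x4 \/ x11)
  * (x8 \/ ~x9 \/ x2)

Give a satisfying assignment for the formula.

x1=False, x2=True, x3=True, x4=True, x5=True, x6=False, x7=False, x8=False, x9=False, x10=False, x11=False

Check each clause:
  1. (~x7 \/ ~x10 \/ x4) — ~x7 is true.
  2. (x9 \/ ~x11 \/ ~x4) — ~x11 is true.
  3. (~x1 \/ ~x9 \/ ~x6) — ~x6 is true.
  4. (x4 \/ x6 \/ x5) — x4 is true.
  5. (~x8 \/ x2 \/ x1) — ~x8 is true.
  6. (x11 \/ x3 \/ x2) — x2 is true.
  7. (x7 \/ ~x6 \/ x9) — ~x6 is true.
  8. (~x3 \/ ~x2 \/ ~x9) — ~x9 is true.
  9. (~x9 \/ x11 \/ ~x4) — ~x9 is true.
  10. (x4 \/ ~x3 \/ ~x2) — x4 is true.
  11. (x3 \/ ~x4 \/ ~x7) — ~x7 is true.
  12. (x11 \/ x2 \/ x9) — x2 is true.
  13. (x2 \/ ~x4 \/ ~x10) — x2 is true.
  14. (x3 \/ x1 \/ x2) — x2 is true.
  15. (x10 \/ x4 \/ ~x7) — ~x7 is true.
  16. (x2 \/ ~x9 \/ x1) — x2 is true.
  17. (~x4 \/ ~x10 \/ x3) — x3 is true.
  18. (x1 \/ x5 \/ x11) — x5 is true.
  19. (x6 \/ ~x11 \/ ~x1) — ~x11 is true.
  20. (x6 \/ ~x2 \/ ~x7) — ~x7 is true.
  21. (x11 \/ ~x2 \/ x4) — x4 is true.
  22. (x8 \/ x2 \/ ~x9) — x2 is true.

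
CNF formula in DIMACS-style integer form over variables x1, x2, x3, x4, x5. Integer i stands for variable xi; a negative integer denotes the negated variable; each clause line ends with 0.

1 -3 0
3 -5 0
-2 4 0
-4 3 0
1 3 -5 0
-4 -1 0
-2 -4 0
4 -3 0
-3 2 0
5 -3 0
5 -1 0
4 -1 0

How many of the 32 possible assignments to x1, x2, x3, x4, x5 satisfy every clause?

1

The models are:
  x1=F x2=F x3=F x4=F x5=F
That's 1 in total.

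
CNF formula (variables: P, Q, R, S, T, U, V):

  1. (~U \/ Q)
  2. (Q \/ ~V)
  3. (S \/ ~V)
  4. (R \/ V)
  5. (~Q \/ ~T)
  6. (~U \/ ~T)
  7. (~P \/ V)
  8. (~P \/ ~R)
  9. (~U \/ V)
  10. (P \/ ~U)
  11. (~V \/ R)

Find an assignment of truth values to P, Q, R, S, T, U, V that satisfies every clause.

P=False, Q=False, R=True, S=True, T=True, U=False, V=False

Check each clause:
  1. (~U \/ Q) — ~U is true.
  2. (Q \/ ~V) — ~V is true.
  3. (S \/ ~V) — ~V is true.
  4. (V \/ R) — R is true.
  5. (~T \/ ~Q) — ~Q is true.
  6. (~U \/ ~T) — ~U is true.
  7. (~P \/ V) — ~P is true.
  8. (~R \/ ~P) — ~P is true.
  9. (~U \/ V) — ~U is true.
  10. (P \/ ~U) — ~U is true.
  11. (R \/ ~V) — ~V is true.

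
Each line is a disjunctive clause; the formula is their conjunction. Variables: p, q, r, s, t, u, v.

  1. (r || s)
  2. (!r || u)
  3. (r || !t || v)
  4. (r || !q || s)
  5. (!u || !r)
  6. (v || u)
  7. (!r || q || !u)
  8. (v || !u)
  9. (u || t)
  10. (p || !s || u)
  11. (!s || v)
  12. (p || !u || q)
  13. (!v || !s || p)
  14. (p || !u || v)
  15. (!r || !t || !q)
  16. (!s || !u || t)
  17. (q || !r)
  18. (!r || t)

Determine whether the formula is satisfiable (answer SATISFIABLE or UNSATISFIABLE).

p occurs only positively in the remaining clauses — set p = True.
Set q = True and propagate.
The remaining clauses are satisfied by r = False, s = True, t = True, u = False, v = True.
Every clause has at least one true literal under this assignment.
So p=T, q=T, r=F, s=T, t=T, u=F, v=T is a satisfying assignment.

SATISFIABLE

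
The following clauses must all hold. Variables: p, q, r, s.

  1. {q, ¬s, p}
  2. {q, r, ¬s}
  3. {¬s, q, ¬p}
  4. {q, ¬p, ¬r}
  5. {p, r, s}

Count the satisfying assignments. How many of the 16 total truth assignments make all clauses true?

9

Case analysis on p and q:
  p=T, q=T: remaining (r,s) ∈ {(F,F); (F,T); (T,F); (T,T)} — 4.
  p=T, q=F: remaining (r,s) ∈ {(F,F)} — 1.
  p=F, q=T: remaining (r,s) ∈ {(F,T); (T,F); (T,T)} — 3.
  p=F, q=F: remaining (r,s) ∈ {(T,F)} — 1.
Total: 4 + 1 + 3 + 1 = 9.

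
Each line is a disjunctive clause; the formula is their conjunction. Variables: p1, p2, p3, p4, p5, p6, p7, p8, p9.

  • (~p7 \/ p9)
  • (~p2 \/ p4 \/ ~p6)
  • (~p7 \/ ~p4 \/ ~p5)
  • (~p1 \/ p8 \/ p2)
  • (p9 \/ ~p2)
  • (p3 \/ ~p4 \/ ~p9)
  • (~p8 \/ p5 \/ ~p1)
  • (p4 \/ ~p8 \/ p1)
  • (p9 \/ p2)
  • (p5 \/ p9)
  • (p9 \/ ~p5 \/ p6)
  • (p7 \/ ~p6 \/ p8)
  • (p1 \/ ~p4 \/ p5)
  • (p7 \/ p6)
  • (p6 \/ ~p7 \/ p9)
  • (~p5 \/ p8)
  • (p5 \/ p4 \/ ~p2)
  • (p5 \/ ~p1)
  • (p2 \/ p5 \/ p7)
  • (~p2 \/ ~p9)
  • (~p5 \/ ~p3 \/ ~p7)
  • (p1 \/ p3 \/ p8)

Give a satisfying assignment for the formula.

Branch on p1: take p1 = True.
  then p5 is forced to True.
  then p8 is forced to True.
Set p2 = False and propagate.
  then p9 is forced to True.
Try p3 = False.
  then p4 is forced to False.
For the remaining variables, p6 = False, p7 = True works.
Check each clause:
  1. (p9 \/ ~p7) — p9 is true.
  2. (~p6 \/ p4 \/ ~p2) — ~p6 is true.
  3. (~p4 \/ ~p5 \/ ~p7) — ~p4 is true.
  4. (~p1 \/ p2 \/ p8) — p8 is true.
  5. (~p2 \/ p9) — p9 is true.
  6. (~p4 \/ ~p9 \/ p3) — ~p4 is true.
  7. (~p8 \/ p5 \/ ~p1) — p5 is true.
  8. (~p8 \/ p1 \/ p4) — p1 is true.
  9. (p2 \/ p9) — p9 is true.
  10. (p5 \/ p9) — p9 is true.
  11. (p9 \/ p6 \/ ~p5) — p9 is true.
  12. (p8 \/ ~p6 \/ p7) — p8 is true.
  13. (p1 \/ ~p4 \/ p5) — p1 is true.
  14. (p6 \/ p7) — p7 is true.
  15. (p9 \/ ~p7 \/ p6) — p9 is true.
  16. (~p5 \/ p8) — p8 is true.
  17. (~p2 \/ p5 \/ p4) — p5 is true.
  18. (p5 \/ ~p1) — p5 is true.
  19. (p7 \/ p2 \/ p5) — p5 is true.
  20. (~p9 \/ ~p2) — ~p2 is true.
  21. (~p5 \/ ~p7 \/ ~p3) — ~p3 is true.
  22. (p1 \/ p3 \/ p8) — p8 is true.

p1=T, p2=F, p3=F, p4=F, p5=T, p6=F, p7=T, p8=T, p9=T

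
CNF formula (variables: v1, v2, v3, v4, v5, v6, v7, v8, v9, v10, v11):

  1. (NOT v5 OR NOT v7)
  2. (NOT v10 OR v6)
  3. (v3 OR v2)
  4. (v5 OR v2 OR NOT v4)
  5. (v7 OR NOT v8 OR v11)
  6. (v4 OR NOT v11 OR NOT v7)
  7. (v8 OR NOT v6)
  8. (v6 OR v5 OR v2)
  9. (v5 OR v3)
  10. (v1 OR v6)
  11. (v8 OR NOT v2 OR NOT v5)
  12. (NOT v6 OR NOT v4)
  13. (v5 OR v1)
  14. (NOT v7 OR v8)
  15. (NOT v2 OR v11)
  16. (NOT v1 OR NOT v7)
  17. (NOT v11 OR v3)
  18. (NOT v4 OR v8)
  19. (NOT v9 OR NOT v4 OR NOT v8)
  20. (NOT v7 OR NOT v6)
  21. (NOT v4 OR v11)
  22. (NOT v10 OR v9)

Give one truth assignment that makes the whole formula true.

v3 occurs only positively in the remaining clauses — set v3 = True.
Pure literal: v10 appears only negated; assign v10 = False.
Try v1 = True.
  then v7 is forced to False.
For the remaining variables, v2 = True, v4 = False, v5 = False, v6 = True, v8 = True, v9 = False, v11 = True works.
Check each clause:
  1. (NOT v7 OR NOT v5) — NOT v7 is true.
  2. (NOT v10 OR v6) — NOT v10 is true.
  3. (v2 OR v3) — v2 is true.
  4. (NOT v4 OR v2 OR v5) — v2 is true.
  5. (v11 OR v7 OR NOT v8) — v11 is true.
  6. (NOT v11 OR v4 OR NOT v7) — NOT v7 is true.
  7. (v8 OR NOT v6) — v8 is true.
  8. (v2 OR v6 OR v5) — v2 is true.
  9. (v5 OR v3) — v3 is true.
  10. (v1 OR v6) — v1 is true.
  11. (NOT v2 OR NOT v5 OR v8) — v8 is true.
  12. (NOT v6 OR NOT v4) — NOT v4 is true.
  13. (v1 OR v5) — v1 is true.
  14. (v8 OR NOT v7) — v8 is true.
  15. (NOT v2 OR v11) — v11 is true.
  16. (NOT v1 OR NOT v7) — NOT v7 is true.
  17. (NOT v11 OR v3) — v3 is true.
  18. (NOT v4 OR v8) — v8 is true.
  19. (NOT v4 OR NOT v8 OR NOT v9) — NOT v4 is true.
  20. (NOT v7 OR NOT v6) — NOT v7 is true.
  21. (v11 OR NOT v4) — v11 is true.
  22. (NOT v10 OR v9) — NOT v10 is true.

v1 = T  v2 = T  v3 = T  v4 = F  v5 = F  v6 = T  v7 = F  v8 = T  v9 = F  v10 = F  v11 = T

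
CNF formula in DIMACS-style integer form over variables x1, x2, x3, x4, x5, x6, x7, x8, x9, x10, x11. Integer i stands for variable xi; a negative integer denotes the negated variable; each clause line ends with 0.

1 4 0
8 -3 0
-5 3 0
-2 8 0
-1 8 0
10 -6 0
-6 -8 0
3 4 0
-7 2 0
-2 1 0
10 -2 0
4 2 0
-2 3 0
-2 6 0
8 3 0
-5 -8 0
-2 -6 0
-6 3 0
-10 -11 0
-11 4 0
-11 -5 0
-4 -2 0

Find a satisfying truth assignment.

x1=T, x2=F, x3=F, x4=T, x5=F, x6=F, x7=F, x8=T, x9=F, x10=F, x11=T

x5 occurs only negated in the remaining clauses — set x5 = False.
Pure literal: x7 appears only negated; assign x7 = False.
Try x1 = True.
  then x8 is forced to True.
  then x6 is forced to False.
  then x2 is forced to False.
  then x4 is forced to True.
Try x10 = False.
x3, x9, x11 are now unconstrained; take x3 = False, x9 = False, x11 = True.
Check each clause:
  1. (x1 || x4) — x1 is true.
  2. (x8 || !x3) — x8 is true.
  3. (!x5 || x3) — !x5 is true.
  4. (!x2 || x8) — x8 is true.
  5. (!x1 || x8) — x8 is true.
  6. (!x6 || x10) — !x6 is true.
  7. (!x6 || !x8) — !x6 is true.
  8. (x3 || x4) — x4 is true.
  9. (x2 || !x7) — !x7 is true.
  10. (!x2 || x1) — x1 is true.
  11. (x10 || !x2) — !x2 is true.
  12. (x2 || x4) — x4 is true.
  13. (!x2 || x3) — !x2 is true.
  14. (!x2 || x6) — !x2 is true.
  15. (x8 || x3) — x8 is true.
  16. (!x8 || !x5) — !x5 is true.
  17. (!x2 || !x6) — !x6 is true.
  18. (x3 || !x6) — !x6 is true.
  19. (!x11 || !x10) — !x10 is true.
  20. (!x11 || x4) — x4 is true.
  21. (!x11 || !x5) — !x5 is true.
  22. (!x4 || !x2) — !x2 is true.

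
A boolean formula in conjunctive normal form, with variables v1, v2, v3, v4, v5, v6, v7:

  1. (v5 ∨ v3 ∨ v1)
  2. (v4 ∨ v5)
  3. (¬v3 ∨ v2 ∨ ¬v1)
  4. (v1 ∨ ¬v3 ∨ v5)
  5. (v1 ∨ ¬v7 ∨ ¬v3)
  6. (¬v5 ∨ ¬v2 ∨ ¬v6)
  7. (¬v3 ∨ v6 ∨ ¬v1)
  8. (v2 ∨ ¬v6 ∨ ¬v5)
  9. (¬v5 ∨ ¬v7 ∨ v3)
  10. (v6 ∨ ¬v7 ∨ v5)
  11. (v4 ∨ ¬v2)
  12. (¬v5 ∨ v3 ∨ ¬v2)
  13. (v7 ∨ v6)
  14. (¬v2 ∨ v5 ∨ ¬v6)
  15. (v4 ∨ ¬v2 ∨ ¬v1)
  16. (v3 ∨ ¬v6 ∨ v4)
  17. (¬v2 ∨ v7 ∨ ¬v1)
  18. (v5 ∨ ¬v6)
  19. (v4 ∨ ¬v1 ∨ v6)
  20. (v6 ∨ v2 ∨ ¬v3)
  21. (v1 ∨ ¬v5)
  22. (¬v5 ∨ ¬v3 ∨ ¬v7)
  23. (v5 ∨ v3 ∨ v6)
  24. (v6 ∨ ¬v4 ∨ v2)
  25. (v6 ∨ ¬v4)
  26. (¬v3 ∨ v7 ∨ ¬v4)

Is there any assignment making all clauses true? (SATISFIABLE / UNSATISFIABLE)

UNSATISFIABLE

v5 = True:
  v2 = True:
    propagation gives v6=False, v3=False; an empty clause results — contradiction.
  v2 = False:
    propagation gives v3=False, v6=False, v7=False; an empty clause results — contradiction.
v5 = False:
  propagation gives v4=True, v6=False; an empty clause results — contradiction.
Every branch closes, so no satisfying assignment exists.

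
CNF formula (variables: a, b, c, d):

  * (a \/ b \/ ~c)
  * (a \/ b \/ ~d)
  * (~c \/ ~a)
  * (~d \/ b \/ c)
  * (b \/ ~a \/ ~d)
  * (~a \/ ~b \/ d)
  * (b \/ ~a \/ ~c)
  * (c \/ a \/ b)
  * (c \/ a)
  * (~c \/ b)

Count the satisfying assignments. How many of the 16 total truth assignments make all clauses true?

The models are:
  a=0 b=1 c=1 d=0
  a=0 b=1 c=1 d=1
  a=1 b=0 c=0 d=0
  a=1 b=1 c=0 d=1
Count: 4.

4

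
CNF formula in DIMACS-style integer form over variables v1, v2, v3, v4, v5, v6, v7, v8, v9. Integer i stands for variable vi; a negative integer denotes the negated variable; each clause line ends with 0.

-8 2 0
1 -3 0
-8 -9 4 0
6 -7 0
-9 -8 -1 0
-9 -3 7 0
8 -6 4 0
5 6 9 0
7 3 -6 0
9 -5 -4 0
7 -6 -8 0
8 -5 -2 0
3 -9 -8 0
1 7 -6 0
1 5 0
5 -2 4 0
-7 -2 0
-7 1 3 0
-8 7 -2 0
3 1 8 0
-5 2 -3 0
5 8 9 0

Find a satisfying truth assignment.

v1 = T, v2 = F, v3 = F, v4 = T, v5 = F, v6 = F, v7 = F, v8 = F, v9 = T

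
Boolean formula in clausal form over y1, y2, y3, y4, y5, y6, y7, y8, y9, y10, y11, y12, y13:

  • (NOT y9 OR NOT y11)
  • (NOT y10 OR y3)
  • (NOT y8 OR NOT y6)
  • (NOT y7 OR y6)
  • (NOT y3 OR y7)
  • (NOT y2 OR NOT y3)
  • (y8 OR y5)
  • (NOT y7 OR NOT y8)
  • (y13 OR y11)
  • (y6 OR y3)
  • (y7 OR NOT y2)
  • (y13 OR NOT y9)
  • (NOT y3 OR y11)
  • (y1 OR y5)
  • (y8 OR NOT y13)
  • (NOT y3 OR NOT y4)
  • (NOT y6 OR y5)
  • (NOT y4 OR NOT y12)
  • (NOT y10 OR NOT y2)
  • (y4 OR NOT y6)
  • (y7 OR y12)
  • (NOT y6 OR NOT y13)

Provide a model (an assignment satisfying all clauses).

y1=False, y2=True, y3=False, y4=True, y5=True, y6=True, y7=True, y8=False, y9=False, y10=False, y11=True, y12=False, y13=False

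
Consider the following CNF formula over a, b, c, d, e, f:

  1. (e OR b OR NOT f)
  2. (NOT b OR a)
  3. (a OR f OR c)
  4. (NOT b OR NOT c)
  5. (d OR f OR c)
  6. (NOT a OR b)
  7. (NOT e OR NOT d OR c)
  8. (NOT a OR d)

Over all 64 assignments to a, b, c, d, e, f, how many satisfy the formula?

9

Split on a, then b.
  a=1, b=1: remaining (c,d,e,f) ∈ {(0,1,0,0); (0,1,0,1)} — 2.
  a=1, b=0: a clause becomes empty — 0.
  a=0, b=1: a clause becomes empty — 0.
  a=0, b=0: 7 of the 16 assignments to (c,d,e,f) work.
Total: 2 + 0 + 0 + 7 = 9.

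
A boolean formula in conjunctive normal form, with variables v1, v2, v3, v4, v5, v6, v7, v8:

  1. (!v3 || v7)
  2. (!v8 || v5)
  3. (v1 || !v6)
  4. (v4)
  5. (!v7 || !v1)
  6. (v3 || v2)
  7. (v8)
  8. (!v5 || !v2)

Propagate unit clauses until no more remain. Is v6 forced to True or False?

False

(v4) is a unit clause: v4 = True.
(v8) is a unit clause: v8 = True.
In (v5 || !v8), !v8 is now false; v5 must hold, so v5 = True.
From (!v2 || !v5) and v5 = True: v2 = False.
(v2 || v3) with v2 = False leaves only v3, so v3 = True.
(!v3 || v7): since v3 = True, the clause reduces to (v7). v7 = True.
In (!v1 || !v7), !v7 is now false; !v1 must hold, so v1 = False.
From (v1 || !v6) and v1 = False: v6 = False.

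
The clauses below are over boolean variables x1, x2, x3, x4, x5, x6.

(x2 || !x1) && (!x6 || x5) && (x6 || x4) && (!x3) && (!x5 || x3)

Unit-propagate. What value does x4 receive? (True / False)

True

Unit clause (!x3) sets x3 = False.
(x3 || !x5): since x3 = False, the clause reduces to (!x5). x5 = False.
From (x5 || !x6) and x5 = False: x6 = False.
(x6 || x4): since x6 = False, the clause reduces to (x4). x4 = True.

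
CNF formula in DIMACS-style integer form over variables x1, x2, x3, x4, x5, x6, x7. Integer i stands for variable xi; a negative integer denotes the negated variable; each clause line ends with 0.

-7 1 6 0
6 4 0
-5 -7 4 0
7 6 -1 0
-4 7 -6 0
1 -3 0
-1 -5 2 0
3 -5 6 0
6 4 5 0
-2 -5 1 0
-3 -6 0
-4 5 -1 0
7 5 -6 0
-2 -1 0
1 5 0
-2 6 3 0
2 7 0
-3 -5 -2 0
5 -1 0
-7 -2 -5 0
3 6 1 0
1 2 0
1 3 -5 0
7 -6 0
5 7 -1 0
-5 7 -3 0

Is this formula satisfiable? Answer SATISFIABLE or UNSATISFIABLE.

x5 = True:
  x1 = True:
    propagation gives x2=True; an empty clause results — contradiction.
  x1 = False:
    propagation gives x3=False; an empty clause results — contradiction.
x5 = False:
  propagation gives x1=True; an empty clause results — contradiction.
Every branch closes, so no satisfying assignment exists.

UNSATISFIABLE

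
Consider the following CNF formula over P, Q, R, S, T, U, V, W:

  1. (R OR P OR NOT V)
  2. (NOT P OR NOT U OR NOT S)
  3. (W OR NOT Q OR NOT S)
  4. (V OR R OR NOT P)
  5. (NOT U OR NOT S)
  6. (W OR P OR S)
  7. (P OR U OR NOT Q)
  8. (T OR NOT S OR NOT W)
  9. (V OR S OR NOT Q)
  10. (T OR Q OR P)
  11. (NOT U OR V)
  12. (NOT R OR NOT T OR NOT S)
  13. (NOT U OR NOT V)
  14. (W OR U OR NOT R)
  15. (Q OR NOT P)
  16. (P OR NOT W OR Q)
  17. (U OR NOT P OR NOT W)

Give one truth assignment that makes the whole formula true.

Branch on P: take P = False.
Try Q = False.
  then T is forced to True.
  then W is forced to False.
  then S is forced to True.
  then U is forced to False.
  then R is forced to False.
  then V is forced to False.
Every clause has at least one true literal under this assignment.

P = F, Q = F, R = F, S = T, T = T, U = F, V = F, W = F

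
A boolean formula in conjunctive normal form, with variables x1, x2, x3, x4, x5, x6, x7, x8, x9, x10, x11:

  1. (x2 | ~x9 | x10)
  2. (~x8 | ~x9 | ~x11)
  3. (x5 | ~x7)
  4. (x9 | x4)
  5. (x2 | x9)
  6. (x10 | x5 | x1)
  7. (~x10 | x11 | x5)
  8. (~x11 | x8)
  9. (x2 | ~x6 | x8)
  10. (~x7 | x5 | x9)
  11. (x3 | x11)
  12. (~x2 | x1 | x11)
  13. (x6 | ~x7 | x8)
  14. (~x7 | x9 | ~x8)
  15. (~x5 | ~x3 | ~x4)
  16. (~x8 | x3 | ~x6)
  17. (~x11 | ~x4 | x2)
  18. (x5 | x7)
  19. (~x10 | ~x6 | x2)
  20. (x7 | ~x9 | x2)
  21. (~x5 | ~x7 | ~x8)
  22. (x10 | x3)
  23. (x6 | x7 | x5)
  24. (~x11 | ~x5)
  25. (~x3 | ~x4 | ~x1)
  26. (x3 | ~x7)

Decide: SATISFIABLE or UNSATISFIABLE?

SATISFIABLE

Branch on x1: take x1 = True.
Try x2 = True.
For the remaining variables, x3 = True, x4 = False, x5 = True, x6 = True, x7 = True, x8 = False, x9 = True, x10 = True, x11 = False works.
So x1=T, x2=T, x3=T, x4=F, x5=T, x6=T, x7=T, x8=F, x9=T, x10=T, x11=F is a satisfying assignment.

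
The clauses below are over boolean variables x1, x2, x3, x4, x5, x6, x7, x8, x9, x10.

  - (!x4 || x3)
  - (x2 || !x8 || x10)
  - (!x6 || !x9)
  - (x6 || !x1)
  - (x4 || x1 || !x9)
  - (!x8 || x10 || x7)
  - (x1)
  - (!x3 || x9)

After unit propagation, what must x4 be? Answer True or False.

(x1) is a unit clause: x1 = True.
(!x1 || x6): since x1 = True, the clause reduces to (x6). x6 = True.
In (!x6 || !x9), !x6 is now false; !x9 must hold, so x9 = False.
From (!x3 || x9) and x9 = False: x3 = False.
(!x4 || x3) with x3 = False leaves only !x4, so x4 = False.

False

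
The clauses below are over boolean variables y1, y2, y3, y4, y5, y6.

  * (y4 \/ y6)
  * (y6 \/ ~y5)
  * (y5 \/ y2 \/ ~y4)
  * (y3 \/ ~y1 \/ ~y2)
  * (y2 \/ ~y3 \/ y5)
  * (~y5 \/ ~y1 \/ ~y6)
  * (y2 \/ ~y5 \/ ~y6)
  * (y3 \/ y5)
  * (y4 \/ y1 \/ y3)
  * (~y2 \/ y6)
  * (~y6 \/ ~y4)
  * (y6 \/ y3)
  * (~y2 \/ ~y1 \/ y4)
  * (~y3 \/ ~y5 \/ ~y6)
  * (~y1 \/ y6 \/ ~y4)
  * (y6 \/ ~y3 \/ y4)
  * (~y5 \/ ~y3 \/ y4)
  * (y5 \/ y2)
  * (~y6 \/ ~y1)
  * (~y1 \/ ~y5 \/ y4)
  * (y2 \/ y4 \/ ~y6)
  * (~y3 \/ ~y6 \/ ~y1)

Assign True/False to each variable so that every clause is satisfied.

y1=0  y2=1  y3=1  y4=0  y5=0  y6=1

Set y1 = False and propagate.
Set y2 = True and propagate.
  then y6 is forced to True.
  then y4 is forced to False.
  then y3 is forced to True.
  then y5 is forced to False.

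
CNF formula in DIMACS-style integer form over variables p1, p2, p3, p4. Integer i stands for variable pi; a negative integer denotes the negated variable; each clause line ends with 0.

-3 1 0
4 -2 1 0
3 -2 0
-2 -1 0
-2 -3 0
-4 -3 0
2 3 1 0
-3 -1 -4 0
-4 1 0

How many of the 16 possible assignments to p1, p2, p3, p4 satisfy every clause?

3

The models are:
  p1=T p2=F p3=F p4=F
  p1=T p2=F p3=F p4=T
  p1=T p2=F p3=T p4=F
Count: 3.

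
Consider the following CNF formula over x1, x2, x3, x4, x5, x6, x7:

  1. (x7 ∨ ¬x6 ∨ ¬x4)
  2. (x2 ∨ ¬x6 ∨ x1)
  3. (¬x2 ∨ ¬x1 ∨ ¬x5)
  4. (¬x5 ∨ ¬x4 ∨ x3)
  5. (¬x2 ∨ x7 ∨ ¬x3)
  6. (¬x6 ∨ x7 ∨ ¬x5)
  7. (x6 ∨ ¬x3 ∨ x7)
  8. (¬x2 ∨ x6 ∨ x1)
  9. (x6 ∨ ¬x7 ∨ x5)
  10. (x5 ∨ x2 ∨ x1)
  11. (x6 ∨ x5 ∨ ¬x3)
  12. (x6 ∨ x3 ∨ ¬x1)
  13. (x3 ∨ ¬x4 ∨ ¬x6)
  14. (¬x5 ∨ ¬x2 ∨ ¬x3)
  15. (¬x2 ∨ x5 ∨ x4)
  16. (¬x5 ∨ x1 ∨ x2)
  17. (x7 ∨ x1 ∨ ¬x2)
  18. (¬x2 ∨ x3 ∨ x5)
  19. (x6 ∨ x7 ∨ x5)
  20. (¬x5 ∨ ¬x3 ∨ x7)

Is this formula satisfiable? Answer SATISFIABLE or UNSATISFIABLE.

Branch on x1: take x1 = True.
The remaining clauses are satisfied by x2 = False, x3 = True, x4 = False, x5 = False, x6 = True, x7 = False.
So x1=T, x2=F, x3=T, x4=F, x5=F, x6=T, x7=F is a satisfying assignment.

SATISFIABLE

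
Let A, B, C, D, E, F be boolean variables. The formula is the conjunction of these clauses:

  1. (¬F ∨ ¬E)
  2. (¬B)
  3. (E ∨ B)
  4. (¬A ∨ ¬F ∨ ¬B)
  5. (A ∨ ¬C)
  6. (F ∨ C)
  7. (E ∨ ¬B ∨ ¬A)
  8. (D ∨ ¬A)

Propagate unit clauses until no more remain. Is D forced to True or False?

True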